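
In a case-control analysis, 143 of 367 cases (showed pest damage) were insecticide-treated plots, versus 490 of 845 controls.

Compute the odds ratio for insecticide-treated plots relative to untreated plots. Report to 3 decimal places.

OR = (143 × 355) / (490 × 224) = 50765/109760 ≈ 0.463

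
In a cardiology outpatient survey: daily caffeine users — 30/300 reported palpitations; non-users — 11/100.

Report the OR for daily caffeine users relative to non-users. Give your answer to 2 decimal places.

OR = (30 × 89) / (270 × 11) = 2670/2970 ≈ 0.90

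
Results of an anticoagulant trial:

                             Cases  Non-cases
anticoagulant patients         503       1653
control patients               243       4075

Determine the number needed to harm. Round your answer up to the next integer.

risk, anticoagulant patients = 503/2156 = 0.233302
risk, control patients = 243/4318 = 0.056276
absolute risk difference = 0.177026
1 / 0.177026 = 5.649 → round up → 6

6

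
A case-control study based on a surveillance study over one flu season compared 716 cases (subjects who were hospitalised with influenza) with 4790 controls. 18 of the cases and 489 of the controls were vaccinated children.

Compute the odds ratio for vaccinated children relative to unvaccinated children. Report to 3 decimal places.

odds, vaccinated children = 18/489 = 0.03681
odds, unvaccinated children = 698/4301 = 0.16229
OR = 0.03681 / 0.16229 = 0.227

0.227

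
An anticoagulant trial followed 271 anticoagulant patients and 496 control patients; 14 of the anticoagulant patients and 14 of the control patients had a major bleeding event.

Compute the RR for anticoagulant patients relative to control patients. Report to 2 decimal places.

RR ≈ 1.83

risk, anticoagulant patients = 14/271 = 0.05166
risk, control patients = 14/496 = 0.02823
RR = 0.05166 / 0.02823 = 1.83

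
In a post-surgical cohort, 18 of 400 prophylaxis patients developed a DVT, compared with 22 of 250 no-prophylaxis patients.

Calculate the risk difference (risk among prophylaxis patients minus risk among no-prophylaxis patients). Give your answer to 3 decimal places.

-0.043

risk, prophylaxis patients = 18/400 = 0.04500
risk, no-prophylaxis patients = 22/250 = 0.08800
risk difference = 0.04500 − 0.08800 = -0.043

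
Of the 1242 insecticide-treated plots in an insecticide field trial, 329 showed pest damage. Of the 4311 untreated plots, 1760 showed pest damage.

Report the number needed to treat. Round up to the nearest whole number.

NNT ≈ 7

risk, insecticide-treated plots = 329/1242 = 0.264895
risk, untreated plots = 1760/4311 = 0.408258
absolute risk difference = 0.143363
1 / 0.143363 = 6.975 → round up → 7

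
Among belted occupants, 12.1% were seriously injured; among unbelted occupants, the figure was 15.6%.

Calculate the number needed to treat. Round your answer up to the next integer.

29

absolute risk difference = 0.035000
1 / 0.035000 = 28.571 → round up → 29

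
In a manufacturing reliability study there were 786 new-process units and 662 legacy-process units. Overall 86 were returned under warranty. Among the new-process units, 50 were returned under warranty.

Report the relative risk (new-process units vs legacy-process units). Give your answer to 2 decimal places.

RR ≈ 1.17

new-process units without the outcome: 786 − 50 = 736
legacy-process units with the outcome: 86 − 50 = 36
legacy-process units without the outcome: 662 − 36 = 626
risk, new-process units = 50/786 = 0.0636
risk, legacy-process units = 36/662 = 0.0544
RR = 0.0636 / 0.0544 = 1.17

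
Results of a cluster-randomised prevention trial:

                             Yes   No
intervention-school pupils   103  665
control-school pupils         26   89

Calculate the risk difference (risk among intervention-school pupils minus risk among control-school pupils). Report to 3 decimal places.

RD ≈ -0.092

risk, intervention-school pupils = 103/768 = 0.1341
risk, control-school pupils = 26/115 = 0.2261
risk difference = 0.1341 − 0.2261 = -0.092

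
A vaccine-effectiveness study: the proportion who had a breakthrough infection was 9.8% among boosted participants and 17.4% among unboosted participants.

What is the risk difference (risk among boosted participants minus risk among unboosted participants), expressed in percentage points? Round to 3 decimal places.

risk difference = 0.0980 − 0.1740 = -0.0760 → -7.600 percentage points

RD ≈ -7.600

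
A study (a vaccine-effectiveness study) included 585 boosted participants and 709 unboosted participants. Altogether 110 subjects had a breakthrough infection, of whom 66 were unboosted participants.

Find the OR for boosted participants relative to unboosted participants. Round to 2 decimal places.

OR ≈ 0.79

boosted participants with the outcome: 110 − 66 = 44
boosted participants without the outcome: 585 − 44 = 541
unboosted participants without the outcome: 709 − 66 = 643
OR = (44 × 643) / (541 × 66) = 28292/35706 ≈ 0.79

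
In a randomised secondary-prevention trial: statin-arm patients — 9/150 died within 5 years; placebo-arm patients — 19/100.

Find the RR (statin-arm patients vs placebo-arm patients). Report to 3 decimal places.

risk, statin-arm patients = 9/150 = 0.0600
risk, placebo-arm patients = 19/100 = 0.1900
RR = 0.0600 / 0.1900 = 0.316

RR: 0.316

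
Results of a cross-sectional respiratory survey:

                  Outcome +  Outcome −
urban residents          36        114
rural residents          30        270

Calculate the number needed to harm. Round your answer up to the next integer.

risk, urban residents = 36/150 = 0.240000
risk, rural residents = 30/300 = 0.100000
absolute risk difference = 0.140000
1 / 0.140000 = 7.143 → round up → 8

NNH: 8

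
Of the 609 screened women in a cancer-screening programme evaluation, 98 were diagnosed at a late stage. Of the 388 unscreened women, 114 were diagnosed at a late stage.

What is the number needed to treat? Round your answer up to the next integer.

NNT = 8

risk, screened women = 98/609 = 0.160920
risk, unscreened women = 114/388 = 0.293814
absolute risk difference = 0.132895
1 / 0.132895 = 7.525 → round up → 8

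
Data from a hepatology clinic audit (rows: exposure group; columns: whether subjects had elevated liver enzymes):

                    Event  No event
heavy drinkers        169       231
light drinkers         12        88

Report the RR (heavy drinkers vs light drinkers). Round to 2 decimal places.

risk, heavy drinkers = 169/400 = 0.4225
risk, light drinkers = 12/100 = 0.1200
RR = 0.4225 / 0.1200 = 3.52

3.52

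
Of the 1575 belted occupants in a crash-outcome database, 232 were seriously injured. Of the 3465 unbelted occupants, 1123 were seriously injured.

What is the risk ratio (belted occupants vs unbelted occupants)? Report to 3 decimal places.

risk, belted occupants = 232/1575 = 0.1473
risk, unbelted occupants = 1123/3465 = 0.3241
RR = 0.1473 / 0.3241 = 0.454

RR: 0.454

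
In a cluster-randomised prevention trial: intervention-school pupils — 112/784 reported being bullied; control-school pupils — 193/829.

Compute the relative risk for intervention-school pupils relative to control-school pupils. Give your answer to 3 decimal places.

risk, intervention-school pupils = 112/784 = 0.1429
risk, control-school pupils = 193/829 = 0.2328
RR = 0.1429 / 0.2328 = 0.614

0.614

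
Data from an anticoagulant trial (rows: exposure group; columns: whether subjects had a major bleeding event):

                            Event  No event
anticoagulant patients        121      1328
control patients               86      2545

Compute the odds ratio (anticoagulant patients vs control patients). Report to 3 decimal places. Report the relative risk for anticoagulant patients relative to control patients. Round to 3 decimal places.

OR = 2.696; RR = 2.555

odds, anticoagulant patients = 121/1328 = 0.09111
odds, control patients = 86/2545 = 0.03379
OR = 0.09111 / 0.03379 = 2.696
risk, anticoagulant patients = 121/1449 = 0.08351
risk, control patients = 86/2631 = 0.03269
RR = 0.08351 / 0.03269 = 2.555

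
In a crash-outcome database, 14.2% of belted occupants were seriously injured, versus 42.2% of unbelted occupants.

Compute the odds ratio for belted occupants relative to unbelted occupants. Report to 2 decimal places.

odds, belted occupants = 0.1420/0.8580 = 0.1655
odds, unbelted occupants = 0.4220/0.5780 = 0.7301
OR = 0.1655 / 0.7301 = 0.23

OR ≈ 0.23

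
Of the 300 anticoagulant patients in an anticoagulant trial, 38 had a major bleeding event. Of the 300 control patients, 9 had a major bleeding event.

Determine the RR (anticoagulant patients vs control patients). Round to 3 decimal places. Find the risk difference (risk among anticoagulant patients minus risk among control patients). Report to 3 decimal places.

RR = 4.222; RD = 0.097

risk, anticoagulant patients = 38/300 = 0.12667
risk, control patients = 9/300 = 0.03000
RR = 0.12667 / 0.03000 = 4.222
risk difference = 0.12667 − 0.03000 = 0.097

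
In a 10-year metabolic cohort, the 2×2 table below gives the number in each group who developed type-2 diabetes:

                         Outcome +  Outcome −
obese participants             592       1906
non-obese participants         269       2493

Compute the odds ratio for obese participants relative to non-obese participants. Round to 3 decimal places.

2.879

odds, obese participants = 592/1906 = 0.3106
odds, non-obese participants = 269/2493 = 0.1079
OR = 0.3106 / 0.1079 = 2.879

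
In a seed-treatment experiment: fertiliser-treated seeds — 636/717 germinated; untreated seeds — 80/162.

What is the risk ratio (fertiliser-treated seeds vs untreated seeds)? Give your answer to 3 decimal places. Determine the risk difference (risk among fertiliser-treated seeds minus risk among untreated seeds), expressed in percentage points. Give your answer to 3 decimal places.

RR = 1.796; RD = 39.320

risk, fertiliser-treated seeds = 636/717 = 0.8870
risk, untreated seeds = 80/162 = 0.4938
RR = 0.8870 / 0.4938 = 1.796
risk difference = 0.8870 − 0.4938 = 0.3932 → 39.320 percentage points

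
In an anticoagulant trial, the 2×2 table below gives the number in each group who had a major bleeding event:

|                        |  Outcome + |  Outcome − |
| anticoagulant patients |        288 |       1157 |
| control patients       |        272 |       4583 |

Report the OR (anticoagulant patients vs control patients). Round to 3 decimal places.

OR = (288 × 4583) / (1157 × 272) = 1319904/314704 ≈ 4.194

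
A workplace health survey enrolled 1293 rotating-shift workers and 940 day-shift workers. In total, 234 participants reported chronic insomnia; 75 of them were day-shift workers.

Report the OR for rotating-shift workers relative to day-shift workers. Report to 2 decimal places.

rotating-shift workers with the outcome: 234 − 75 = 159
rotating-shift workers without the outcome: 1293 − 159 = 1134
day-shift workers without the outcome: 940 − 75 = 865
odds, rotating-shift workers = 159/1134 = 0.1402
odds, day-shift workers = 75/865 = 0.0867
OR = 0.1402 / 0.0867 = 1.62

OR: 1.62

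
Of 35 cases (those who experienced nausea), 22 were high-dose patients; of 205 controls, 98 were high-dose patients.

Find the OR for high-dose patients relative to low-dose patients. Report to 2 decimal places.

OR = (22 × 107) / (98 × 13) = 2354/1274 ≈ 1.85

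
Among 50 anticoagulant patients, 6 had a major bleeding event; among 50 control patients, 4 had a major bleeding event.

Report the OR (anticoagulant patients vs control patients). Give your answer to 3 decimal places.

OR = (6 × 46) / (44 × 4) = 276/176 ≈ 1.568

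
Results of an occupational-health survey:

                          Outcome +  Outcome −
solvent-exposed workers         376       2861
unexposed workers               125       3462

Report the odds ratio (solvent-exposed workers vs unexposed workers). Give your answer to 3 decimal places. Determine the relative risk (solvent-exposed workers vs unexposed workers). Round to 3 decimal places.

OR = (376 × 3462) / (2861 × 125) = 1301712/357625 ≈ 3.640
risk, solvent-exposed workers = 376/3237 = 0.11616
risk, unexposed workers = 125/3587 = 0.03485
RR = 0.11616 / 0.03485 = 3.333

OR = 3.640; RR = 3.333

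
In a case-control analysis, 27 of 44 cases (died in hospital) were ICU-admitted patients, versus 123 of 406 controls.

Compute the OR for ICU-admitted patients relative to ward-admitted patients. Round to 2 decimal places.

OR = (27 × 283) / (123 × 17) = 7641/2091 ≈ 3.65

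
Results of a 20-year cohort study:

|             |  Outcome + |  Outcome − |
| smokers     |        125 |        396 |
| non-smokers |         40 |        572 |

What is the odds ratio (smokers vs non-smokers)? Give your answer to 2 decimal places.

OR = (125 × 572) / (396 × 40) = 71500/15840 ≈ 4.51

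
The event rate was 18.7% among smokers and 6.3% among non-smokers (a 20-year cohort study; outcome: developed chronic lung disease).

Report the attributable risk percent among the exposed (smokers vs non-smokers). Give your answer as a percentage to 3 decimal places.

AR% = (0.1870 − 0.0630) / 0.1870 = 0.6631 → 66.310%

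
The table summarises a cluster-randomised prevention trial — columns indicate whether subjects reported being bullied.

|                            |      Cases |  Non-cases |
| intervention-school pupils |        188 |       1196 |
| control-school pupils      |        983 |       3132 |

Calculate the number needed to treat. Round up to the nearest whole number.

NNT ≈ 10

risk, intervention-school pupils = 188/1384 = 0.135838
risk, control-school pupils = 983/4115 = 0.238882
absolute risk difference = 0.103044
1 / 0.103044 = 9.705 → round up → 10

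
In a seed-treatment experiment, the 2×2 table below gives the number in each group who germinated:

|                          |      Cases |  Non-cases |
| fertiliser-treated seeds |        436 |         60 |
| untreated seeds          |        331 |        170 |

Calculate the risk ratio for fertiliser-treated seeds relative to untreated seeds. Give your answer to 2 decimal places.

RR: 1.33

risk, fertiliser-treated seeds = 436/496 = 0.8790
risk, untreated seeds = 331/501 = 0.6607
RR = 0.8790 / 0.6607 = 1.33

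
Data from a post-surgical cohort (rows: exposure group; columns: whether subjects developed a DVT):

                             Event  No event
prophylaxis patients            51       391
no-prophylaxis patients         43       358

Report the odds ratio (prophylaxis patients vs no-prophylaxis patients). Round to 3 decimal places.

1.086

odds, prophylaxis patients = 51/391 = 0.1304
odds, no-prophylaxis patients = 43/358 = 0.1201
OR = 0.1304 / 0.1201 = 1.086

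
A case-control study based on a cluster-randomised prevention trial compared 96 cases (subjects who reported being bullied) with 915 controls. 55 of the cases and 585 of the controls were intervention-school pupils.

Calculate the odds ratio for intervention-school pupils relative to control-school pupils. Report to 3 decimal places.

OR = (55 × 330) / (585 × 41) = 18150/23985 ≈ 0.757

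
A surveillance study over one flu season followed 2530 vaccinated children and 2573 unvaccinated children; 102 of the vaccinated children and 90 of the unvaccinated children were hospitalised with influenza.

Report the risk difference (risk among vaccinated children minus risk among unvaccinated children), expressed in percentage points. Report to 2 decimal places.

RD ≈ 0.53

risk, vaccinated children = 102/2530 = 0.04032
risk, unvaccinated children = 90/2573 = 0.03498
risk difference = 0.04032 − 0.03498 = 0.00534 → 0.53 percentage points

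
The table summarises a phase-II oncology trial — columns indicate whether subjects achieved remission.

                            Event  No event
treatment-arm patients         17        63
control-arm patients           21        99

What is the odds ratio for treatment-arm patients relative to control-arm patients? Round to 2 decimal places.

OR = (17 × 99) / (63 × 21) = 1683/1323 ≈ 1.27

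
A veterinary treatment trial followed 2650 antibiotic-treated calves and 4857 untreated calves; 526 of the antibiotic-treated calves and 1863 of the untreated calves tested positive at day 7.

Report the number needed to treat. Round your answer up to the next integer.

risk, antibiotic-treated calves = 526/2650 = 0.198491
risk, untreated calves = 1863/4857 = 0.383570
absolute risk difference = 0.185080
1 / 0.185080 = 5.403 → round up → 6

6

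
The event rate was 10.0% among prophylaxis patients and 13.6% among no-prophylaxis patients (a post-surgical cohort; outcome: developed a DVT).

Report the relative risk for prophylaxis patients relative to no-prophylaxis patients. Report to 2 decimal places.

RR = 0.1000 / 0.1360 = 0.74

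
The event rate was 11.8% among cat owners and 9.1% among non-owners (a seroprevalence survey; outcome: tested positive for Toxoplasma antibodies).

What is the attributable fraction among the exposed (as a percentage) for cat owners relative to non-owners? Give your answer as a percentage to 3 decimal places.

AR% = (0.1180 − 0.0910) / 0.1180 = 0.2288 → 22.881%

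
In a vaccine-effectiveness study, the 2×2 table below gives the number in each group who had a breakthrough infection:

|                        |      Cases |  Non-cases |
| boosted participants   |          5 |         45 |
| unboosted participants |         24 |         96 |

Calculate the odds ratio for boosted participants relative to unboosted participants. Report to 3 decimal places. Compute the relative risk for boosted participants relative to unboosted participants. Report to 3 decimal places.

OR = (5 × 96) / (45 × 24) = 480/1080 ≈ 0.444
risk, boosted participants = 5/50 = 0.1000
risk, unboosted participants = 24/120 = 0.2000
RR = 0.1000 / 0.2000 = 0.500

OR = 0.444; RR = 0.500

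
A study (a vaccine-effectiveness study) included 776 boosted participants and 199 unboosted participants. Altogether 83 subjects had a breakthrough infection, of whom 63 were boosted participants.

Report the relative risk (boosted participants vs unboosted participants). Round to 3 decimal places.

boosted participants without the outcome: 776 − 63 = 713
unboosted participants with the outcome: 83 − 63 = 20
unboosted participants without the outcome: 199 − 20 = 179
risk, boosted participants = 63/776 = 0.0812
risk, unboosted participants = 20/199 = 0.1005
RR = 0.0812 / 0.1005 = 0.808

0.808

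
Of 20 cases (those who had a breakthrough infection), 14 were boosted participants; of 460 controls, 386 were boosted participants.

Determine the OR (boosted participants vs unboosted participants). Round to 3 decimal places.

odds, boosted participants = 14/386 = 0.03627
odds, unboosted participants = 6/74 = 0.08108
OR = 0.03627 / 0.08108 = 0.447

0.447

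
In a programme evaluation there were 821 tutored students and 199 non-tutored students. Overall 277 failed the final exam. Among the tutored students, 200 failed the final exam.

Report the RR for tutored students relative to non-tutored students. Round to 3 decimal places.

tutored students without the outcome: 821 − 200 = 621
non-tutored students with the outcome: 277 − 200 = 77
non-tutored students without the outcome: 199 − 77 = 122
risk, tutored students = 200/821 = 0.2436
risk, non-tutored students = 77/199 = 0.3869
RR = 0.2436 / 0.3869 = 0.630

RR ≈ 0.630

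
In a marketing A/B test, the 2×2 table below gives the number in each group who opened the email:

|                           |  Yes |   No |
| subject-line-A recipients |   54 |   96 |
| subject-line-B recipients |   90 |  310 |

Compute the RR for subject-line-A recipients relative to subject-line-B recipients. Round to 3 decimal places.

risk, subject-line-A recipients = 54/150 = 0.3600
risk, subject-line-B recipients = 90/400 = 0.2250
RR = 0.3600 / 0.2250 = 1.600

1.600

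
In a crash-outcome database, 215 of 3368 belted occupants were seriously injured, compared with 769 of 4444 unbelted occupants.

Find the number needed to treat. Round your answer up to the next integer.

NNT ≈ 10

risk, belted occupants = 215/3368 = 0.063836
risk, unbelted occupants = 769/4444 = 0.173042
absolute risk difference = 0.109206
1 / 0.109206 = 9.157 → round up → 10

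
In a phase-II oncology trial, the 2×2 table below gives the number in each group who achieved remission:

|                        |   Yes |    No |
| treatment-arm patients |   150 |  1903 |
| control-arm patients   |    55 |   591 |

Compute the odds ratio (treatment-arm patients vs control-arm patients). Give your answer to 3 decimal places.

OR = (150 × 591) / (1903 × 55) = 88650/104665 ≈ 0.847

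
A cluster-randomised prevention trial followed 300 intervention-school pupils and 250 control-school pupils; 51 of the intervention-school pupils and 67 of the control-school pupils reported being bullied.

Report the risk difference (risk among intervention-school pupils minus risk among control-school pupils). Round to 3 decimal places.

-0.098

risk, intervention-school pupils = 51/300 = 0.1700
risk, control-school pupils = 67/250 = 0.2680
risk difference = 0.1700 − 0.2680 = -0.098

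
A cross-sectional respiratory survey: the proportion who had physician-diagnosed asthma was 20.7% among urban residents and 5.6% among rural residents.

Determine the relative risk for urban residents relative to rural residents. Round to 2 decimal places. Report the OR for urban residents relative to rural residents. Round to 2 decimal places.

RR = 3.70; OR = 4.40

RR = 0.2070 / 0.0560 = 3.70
odds, urban residents = 0.2070/0.7930 = 0.2610
odds, rural residents = 0.0560/0.9440 = 0.0593
OR = 0.2610 / 0.0593 = 4.40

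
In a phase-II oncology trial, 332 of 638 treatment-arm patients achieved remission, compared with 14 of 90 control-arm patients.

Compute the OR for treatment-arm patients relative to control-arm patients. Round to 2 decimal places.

5.89

odds, treatment-arm patients = 332/306 = 1.0850
odds, control-arm patients = 14/76 = 0.1842
OR = 1.0850 / 0.1842 = 5.89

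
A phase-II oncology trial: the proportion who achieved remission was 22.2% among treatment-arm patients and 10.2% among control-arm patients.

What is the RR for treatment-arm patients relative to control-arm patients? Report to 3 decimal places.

RR = 0.2220 / 0.1020 = 2.176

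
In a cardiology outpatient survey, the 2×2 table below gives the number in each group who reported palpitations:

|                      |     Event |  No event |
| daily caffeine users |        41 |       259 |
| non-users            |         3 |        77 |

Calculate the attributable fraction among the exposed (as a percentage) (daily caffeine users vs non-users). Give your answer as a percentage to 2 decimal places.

risk, daily caffeine users = 41/300 = 0.13667
risk, non-users = 3/80 = 0.03750
AR% = (0.13667 − 0.03750) / 0.13667 = 0.7256 → 72.56%

AR%: 72.56%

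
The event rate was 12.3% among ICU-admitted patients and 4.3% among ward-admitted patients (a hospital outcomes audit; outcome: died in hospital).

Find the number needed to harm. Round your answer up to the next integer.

absolute risk difference = 0.080000
1 / 0.080000 = 12.500 → round up → 13

13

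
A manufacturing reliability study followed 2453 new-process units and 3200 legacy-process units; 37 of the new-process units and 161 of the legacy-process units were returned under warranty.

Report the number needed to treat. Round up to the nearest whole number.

risk, new-process units = 37/2453 = 0.015084
risk, legacy-process units = 161/3200 = 0.050313
absolute risk difference = 0.035229
1 / 0.035229 = 28.386 → round up → 29

NNT ≈ 29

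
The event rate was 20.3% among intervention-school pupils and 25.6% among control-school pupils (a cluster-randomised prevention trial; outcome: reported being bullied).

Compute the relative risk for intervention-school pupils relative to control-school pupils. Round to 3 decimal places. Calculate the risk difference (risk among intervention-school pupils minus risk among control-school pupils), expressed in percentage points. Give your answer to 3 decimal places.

RR = 0.793; RD = -5.300

RR = 0.2030 / 0.2560 = 0.793
risk difference = 0.2030 − 0.2560 = -0.0530 → -5.300 percentage points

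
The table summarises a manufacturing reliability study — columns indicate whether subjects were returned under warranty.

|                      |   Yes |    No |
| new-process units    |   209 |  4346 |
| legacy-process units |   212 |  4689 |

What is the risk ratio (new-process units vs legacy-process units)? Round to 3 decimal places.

RR: 1.061

risk, new-process units = 209/4555 = 0.04588
risk, legacy-process units = 212/4901 = 0.04326
RR = 0.04588 / 0.04326 = 1.061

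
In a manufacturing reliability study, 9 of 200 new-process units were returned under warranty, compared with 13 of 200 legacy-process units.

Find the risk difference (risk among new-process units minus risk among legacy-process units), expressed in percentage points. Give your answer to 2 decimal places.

risk, new-process units = 9/200 = 0.04500
risk, legacy-process units = 13/200 = 0.06500
risk difference = 0.04500 − 0.06500 = -0.02000 → -2.00 percentage points

-2.00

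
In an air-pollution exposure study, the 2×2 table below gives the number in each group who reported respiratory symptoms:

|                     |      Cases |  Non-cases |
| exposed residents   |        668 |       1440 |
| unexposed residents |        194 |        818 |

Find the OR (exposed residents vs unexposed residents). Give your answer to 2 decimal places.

OR = 1.96

odds, exposed residents = 668/1440 = 0.4639
odds, unexposed residents = 194/818 = 0.2372
OR = 0.4639 / 0.2372 = 1.96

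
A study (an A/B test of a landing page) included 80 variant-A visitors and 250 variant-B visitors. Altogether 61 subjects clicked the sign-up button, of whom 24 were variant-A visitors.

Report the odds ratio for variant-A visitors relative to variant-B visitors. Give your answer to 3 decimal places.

2.467

variant-A visitors without the outcome: 80 − 24 = 56
variant-B visitors with the outcome: 61 − 24 = 37
variant-B visitors without the outcome: 250 − 37 = 213
odds, variant-A visitors = 24/56 = 0.4286
odds, variant-B visitors = 37/213 = 0.1737
OR = 0.4286 / 0.1737 = 2.467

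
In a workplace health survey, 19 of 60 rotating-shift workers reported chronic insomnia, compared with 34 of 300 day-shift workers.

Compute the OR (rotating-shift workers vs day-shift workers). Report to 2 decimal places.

OR = (19 × 266) / (41 × 34) = 5054/1394 ≈ 3.63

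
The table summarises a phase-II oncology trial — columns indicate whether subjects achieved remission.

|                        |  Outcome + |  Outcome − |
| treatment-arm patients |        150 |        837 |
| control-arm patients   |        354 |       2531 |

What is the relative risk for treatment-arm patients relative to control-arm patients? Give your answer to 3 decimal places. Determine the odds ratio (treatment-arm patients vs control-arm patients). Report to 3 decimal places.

risk, treatment-arm patients = 150/987 = 0.1520
risk, control-arm patients = 354/2885 = 0.1227
RR = 0.1520 / 0.1227 = 1.239
odds, treatment-arm patients = 150/837 = 0.1792
odds, control-arm patients = 354/2531 = 0.1399
OR = 0.1792 / 0.1399 = 1.281

RR = 1.239; OR = 1.281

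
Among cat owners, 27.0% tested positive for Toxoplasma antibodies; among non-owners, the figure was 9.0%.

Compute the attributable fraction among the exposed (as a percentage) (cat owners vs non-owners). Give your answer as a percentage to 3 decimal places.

AR% = (0.2700 − 0.0900) / 0.2700 = 0.6667 → 66.667%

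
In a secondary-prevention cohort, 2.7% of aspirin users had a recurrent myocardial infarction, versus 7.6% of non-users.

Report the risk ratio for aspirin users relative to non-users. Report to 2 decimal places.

RR = 0.02700 / 0.07600 = 0.36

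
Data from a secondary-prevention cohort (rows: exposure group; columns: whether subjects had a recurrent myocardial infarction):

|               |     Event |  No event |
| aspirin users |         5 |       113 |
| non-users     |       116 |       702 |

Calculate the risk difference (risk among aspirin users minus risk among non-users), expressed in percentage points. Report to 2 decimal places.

RD: -9.94

risk, aspirin users = 5/118 = 0.04237
risk, non-users = 116/818 = 0.14181
risk difference = 0.04237 − 0.14181 = -0.09944 → -9.94 percentage points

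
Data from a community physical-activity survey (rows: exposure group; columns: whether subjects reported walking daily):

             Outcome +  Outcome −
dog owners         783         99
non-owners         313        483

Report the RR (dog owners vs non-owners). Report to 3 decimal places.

RR ≈ 2.258

risk, dog owners = 783/882 = 0.8878
risk, non-owners = 313/796 = 0.3932
RR = 0.8878 / 0.3932 = 2.258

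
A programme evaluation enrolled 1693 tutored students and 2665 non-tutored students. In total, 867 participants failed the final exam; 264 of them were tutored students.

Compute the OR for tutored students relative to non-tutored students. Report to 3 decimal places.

0.632

tutored students without the outcome: 1693 − 264 = 1429
non-tutored students with the outcome: 867 − 264 = 603
non-tutored students without the outcome: 2665 − 603 = 2062
OR = (264 × 2062) / (1429 × 603) = 544368/861687 ≈ 0.632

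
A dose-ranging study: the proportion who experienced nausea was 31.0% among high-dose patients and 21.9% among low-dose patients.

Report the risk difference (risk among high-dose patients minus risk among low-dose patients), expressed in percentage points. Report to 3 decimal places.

risk difference = 0.3100 − 0.2190 = 0.0910 → 9.100 percentage points

RD = 9.100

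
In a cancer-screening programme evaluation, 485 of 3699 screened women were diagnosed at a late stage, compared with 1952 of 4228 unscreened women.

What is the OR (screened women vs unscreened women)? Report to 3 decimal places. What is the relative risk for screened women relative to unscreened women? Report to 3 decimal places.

OR = 0.176; RR = 0.284

OR = (485 × 2276) / (3214 × 1952) = 1103860/6273728 ≈ 0.176
risk, screened women = 485/3699 = 0.1311
risk, unscreened women = 1952/4228 = 0.4617
RR = 0.1311 / 0.4617 = 0.284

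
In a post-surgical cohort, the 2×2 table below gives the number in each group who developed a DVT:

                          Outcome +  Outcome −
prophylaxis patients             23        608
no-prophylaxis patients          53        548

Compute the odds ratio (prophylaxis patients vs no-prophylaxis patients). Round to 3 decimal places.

OR = (23 × 548) / (608 × 53) = 12604/32224 ≈ 0.391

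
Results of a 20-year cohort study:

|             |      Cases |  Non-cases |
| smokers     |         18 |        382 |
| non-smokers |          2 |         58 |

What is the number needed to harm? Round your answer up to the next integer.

86

risk, smokers = 18/400 = 0.045000
risk, non-smokers = 2/60 = 0.033333
absolute risk difference = 0.011667
1 / 0.011667 = 85.712 → round up → 86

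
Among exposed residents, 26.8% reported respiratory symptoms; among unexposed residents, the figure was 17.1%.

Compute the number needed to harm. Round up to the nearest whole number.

11

absolute risk difference = 0.097000
1 / 0.097000 = 10.309 → round up → 11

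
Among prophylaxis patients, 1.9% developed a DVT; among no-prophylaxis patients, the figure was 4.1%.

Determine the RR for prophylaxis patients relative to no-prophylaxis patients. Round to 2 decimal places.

RR = 0.01900 / 0.04100 = 0.46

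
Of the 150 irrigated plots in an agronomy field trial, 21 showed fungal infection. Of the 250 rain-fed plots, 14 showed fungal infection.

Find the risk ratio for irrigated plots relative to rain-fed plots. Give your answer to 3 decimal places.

risk, irrigated plots = 21/150 = 0.1400
risk, rain-fed plots = 14/250 = 0.0560
RR = 0.1400 / 0.0560 = 2.500

RR = 2.500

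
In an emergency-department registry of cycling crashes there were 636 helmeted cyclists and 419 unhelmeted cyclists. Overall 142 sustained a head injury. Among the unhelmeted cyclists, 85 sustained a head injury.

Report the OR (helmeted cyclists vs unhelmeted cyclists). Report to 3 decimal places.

helmeted cyclists with the outcome: 142 − 85 = 57
helmeted cyclists without the outcome: 636 − 57 = 579
unhelmeted cyclists without the outcome: 419 − 85 = 334
OR = (57 × 334) / (579 × 85) = 19038/49215 ≈ 0.387

OR: 0.387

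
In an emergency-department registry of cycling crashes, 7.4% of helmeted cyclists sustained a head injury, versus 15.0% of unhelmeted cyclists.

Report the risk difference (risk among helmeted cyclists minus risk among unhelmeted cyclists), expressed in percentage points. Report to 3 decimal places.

RD = -7.600

risk difference = 0.0740 − 0.1500 = -0.0760 → -7.600 percentage points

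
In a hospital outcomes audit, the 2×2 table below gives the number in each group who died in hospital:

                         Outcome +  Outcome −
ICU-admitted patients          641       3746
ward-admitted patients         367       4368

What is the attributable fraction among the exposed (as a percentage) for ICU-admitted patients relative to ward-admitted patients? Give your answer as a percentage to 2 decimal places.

46.95%

risk, ICU-admitted patients = 641/4387 = 0.1461
risk, ward-admitted patients = 367/4735 = 0.0775
AR% = (0.1461 − 0.0775) / 0.1461 = 0.4695 → 46.95%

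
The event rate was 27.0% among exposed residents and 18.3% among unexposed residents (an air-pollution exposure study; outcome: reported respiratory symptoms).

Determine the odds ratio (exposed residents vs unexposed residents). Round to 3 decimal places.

odds, exposed residents = 0.2700/0.7300 = 0.3699
odds, unexposed residents = 0.1830/0.8170 = 0.2240
OR = 0.3699 / 0.2240 = 1.651

OR: 1.651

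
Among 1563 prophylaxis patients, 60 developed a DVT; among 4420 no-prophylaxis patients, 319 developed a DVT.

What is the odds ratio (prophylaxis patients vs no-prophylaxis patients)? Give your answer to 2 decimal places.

OR = (60 × 4101) / (1503 × 319) = 246060/479457 ≈ 0.51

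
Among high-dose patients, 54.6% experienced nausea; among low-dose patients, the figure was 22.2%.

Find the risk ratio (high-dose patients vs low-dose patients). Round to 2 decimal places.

RR = 0.5460 / 0.2220 = 2.46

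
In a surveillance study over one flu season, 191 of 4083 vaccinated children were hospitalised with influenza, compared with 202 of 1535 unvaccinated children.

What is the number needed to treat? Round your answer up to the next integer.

NNT = 12

risk, vaccinated children = 191/4083 = 0.046779
risk, unvaccinated children = 202/1535 = 0.131596
absolute risk difference = 0.084817
1 / 0.084817 = 11.790 → round up → 12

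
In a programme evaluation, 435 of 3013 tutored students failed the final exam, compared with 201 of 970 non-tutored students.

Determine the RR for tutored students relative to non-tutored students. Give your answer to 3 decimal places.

risk, tutored students = 435/3013 = 0.1444
risk, non-tutored students = 201/970 = 0.2072
RR = 0.1444 / 0.2072 = 0.697

RR: 0.697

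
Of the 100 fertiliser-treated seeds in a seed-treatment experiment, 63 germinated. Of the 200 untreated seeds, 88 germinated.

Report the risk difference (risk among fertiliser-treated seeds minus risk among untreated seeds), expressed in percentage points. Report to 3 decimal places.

RD: 19.000

risk, fertiliser-treated seeds = 63/100 = 0.6300
risk, untreated seeds = 88/200 = 0.4400
risk difference = 0.6300 − 0.4400 = 0.1900 → 19.000 percentage points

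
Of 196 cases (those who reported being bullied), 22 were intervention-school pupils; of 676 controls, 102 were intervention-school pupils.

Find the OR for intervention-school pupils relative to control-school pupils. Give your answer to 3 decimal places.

OR = (22 × 574) / (102 × 174) = 12628/17748 ≈ 0.712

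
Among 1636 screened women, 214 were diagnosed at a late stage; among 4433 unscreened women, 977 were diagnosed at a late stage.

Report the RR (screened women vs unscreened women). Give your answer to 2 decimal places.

0.59

risk, screened women = 214/1636 = 0.1308
risk, unscreened women = 977/4433 = 0.2204
RR = 0.1308 / 0.2204 = 0.59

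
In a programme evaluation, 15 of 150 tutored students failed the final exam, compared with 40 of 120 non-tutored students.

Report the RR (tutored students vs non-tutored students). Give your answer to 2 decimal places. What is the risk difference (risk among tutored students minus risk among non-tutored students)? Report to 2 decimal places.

risk, tutored students = 15/150 = 0.1000
risk, non-tutored students = 40/120 = 0.3333
RR = 0.1000 / 0.3333 = 0.30
risk difference = 0.1000 − 0.3333 = -0.23

RR = 0.30; RD = -0.23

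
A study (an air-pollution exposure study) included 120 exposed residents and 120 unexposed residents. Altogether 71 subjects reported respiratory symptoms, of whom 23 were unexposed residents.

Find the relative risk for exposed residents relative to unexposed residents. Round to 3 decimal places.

exposed residents with the outcome: 71 − 23 = 48
exposed residents without the outcome: 120 − 48 = 72
unexposed residents without the outcome: 120 − 23 = 97
risk, exposed residents = 48/120 = 0.4000
risk, unexposed residents = 23/120 = 0.1917
RR = 0.4000 / 0.1917 = 2.087

2.087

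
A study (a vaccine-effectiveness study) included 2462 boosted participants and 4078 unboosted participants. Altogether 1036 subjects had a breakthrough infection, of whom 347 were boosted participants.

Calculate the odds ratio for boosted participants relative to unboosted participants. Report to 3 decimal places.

boosted participants without the outcome: 2462 − 347 = 2115
unboosted participants with the outcome: 1036 − 347 = 689
unboosted participants without the outcome: 4078 − 689 = 3389
odds, boosted participants = 347/2115 = 0.1641
odds, unboosted participants = 689/3389 = 0.2033
OR = 0.1641 / 0.2033 = 0.807

OR = 0.807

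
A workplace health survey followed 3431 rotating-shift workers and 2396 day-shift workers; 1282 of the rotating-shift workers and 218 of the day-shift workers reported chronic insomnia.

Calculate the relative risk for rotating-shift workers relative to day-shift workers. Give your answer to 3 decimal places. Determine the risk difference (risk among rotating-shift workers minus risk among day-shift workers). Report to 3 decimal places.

risk, rotating-shift workers = 1282/3431 = 0.3737
risk, day-shift workers = 218/2396 = 0.0910
RR = 0.3737 / 0.0910 = 4.107
risk difference = 0.3737 − 0.0910 = 0.283

RR = 4.107; RD = 0.283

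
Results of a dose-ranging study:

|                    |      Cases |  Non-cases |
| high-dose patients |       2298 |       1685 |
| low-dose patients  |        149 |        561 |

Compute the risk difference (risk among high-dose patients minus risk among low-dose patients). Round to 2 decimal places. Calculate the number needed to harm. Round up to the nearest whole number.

risk, high-dose patients = 2298/3983 = 0.5770
risk, low-dose patients = 149/710 = 0.2099
risk difference = 0.5770 − 0.2099 = 0.37
absolute risk difference = 0.367093
1 / 0.367093 = 2.724 → round up → 3

RD = 0.37; NNH = 3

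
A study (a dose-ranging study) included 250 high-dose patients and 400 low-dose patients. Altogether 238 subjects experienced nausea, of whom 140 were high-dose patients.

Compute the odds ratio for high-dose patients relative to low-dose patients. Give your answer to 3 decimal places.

OR = 3.922

high-dose patients without the outcome: 250 − 140 = 110
low-dose patients with the outcome: 238 − 140 = 98
low-dose patients without the outcome: 400 − 98 = 302
odds, high-dose patients = 140/110 = 1.2727
odds, low-dose patients = 98/302 = 0.3245
OR = 1.2727 / 0.3245 = 3.922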